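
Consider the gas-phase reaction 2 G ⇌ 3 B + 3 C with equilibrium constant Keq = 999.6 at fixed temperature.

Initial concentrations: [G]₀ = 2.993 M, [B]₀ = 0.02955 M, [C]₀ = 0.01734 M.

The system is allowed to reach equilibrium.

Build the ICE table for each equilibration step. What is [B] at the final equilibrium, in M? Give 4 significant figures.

Q₀ = 1.5018e-11 vs Keq = 999.6 ⇒ Q<K, forward
Step 1:
                  G         B         C
  Initial     2.993   0.02955   0.01734
  Change     -2.051     3.076     3.076
  Equil      0.9421     3.106     3.094
  solve Keq expr → x = 1.025; check Q = 999.6

[B]_eq = 3.106 M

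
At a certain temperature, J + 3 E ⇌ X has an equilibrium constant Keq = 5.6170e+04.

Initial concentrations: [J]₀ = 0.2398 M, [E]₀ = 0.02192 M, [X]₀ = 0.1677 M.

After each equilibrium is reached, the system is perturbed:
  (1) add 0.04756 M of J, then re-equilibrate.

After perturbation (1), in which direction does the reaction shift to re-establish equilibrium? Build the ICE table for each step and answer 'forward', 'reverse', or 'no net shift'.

Direction: forward

Q₀ = 6.6399e+04 vs Keq = 5.6170e+04 ⇒ Q>K, reverse
Step 1:
                    J           E           X
  I            0.2398     0.02192      0.1677
  C        4.0839e-04    0.001225 -4.0839e-04
  E            0.2402     0.02315      0.1673
  solve Keq expr → x = -4.0839e-04; check Q = 5.6170e+04
Then add 0.04756 M of J.
Step 2:
                    J           E           X
  I            0.2878     0.02315      0.1673
  C       -4.4077e-04   -0.001322  4.4077e-04
  E            0.2873     0.02182      0.1677
  solve Keq expr → x = 4.4077e-04; check Q = 5.6170e+04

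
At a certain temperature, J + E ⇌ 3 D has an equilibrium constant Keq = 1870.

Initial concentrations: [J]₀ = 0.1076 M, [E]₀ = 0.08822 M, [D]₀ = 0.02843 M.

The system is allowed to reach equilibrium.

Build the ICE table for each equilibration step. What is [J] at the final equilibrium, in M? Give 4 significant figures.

Q₀ = 0.002421 vs Keq = 1870 ⇒ Q<K, forward
Step 1:
                    J           E           D
  init         0.1076     0.08822     0.02843
  Δ          -0.08756    -0.08756      0.2627
  eq          0.02004  6.5840e-04      0.2911
  solve Keq expr → x = 0.08756; check Q = 1870

[J]_eq = 0.02004 M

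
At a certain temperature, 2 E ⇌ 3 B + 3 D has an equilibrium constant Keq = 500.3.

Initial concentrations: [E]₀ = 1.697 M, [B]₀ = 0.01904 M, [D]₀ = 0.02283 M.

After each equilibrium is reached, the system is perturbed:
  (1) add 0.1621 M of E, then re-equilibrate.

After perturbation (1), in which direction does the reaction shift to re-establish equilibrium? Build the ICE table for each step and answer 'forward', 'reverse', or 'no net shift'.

Q₀ = 2.8520e-11 vs Keq = 500.3 ⇒ Q<K, forward
Step 1:
                    E           B           D
  Initial       1.697     0.01904     0.02283
  Change        -1.33       1.996       1.996
  Equil        0.3666       2.015       2.018
  solve Keq expr → x = 0.6652; check Q = 500.3
Then add 0.1621 M of E.
Step 2:
                    E           B           D
  Initial      0.5287       2.015       2.018
  Change      -0.0866      0.1299      0.1299
  Equil        0.4421       2.145       2.148
  solve Keq expr → x = 0.0433; check Q = 500.3

Direction: forward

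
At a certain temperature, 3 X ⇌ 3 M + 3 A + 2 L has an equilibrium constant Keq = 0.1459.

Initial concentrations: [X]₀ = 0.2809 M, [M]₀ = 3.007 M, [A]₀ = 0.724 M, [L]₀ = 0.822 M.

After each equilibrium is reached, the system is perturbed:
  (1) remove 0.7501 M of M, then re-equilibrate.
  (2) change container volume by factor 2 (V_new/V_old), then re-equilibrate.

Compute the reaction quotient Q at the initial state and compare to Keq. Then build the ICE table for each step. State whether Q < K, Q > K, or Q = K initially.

Q₀ = 314.6 vs Keq = 0.1459 ⇒ Q>K, reverse
Step 1:
                  X         M         A         L
  Initial    0.2809     3.007     0.724     0.822
  Change     0.4758   -0.4758   -0.4758   -0.3172
  Equil      0.7567     2.531    0.2482    0.5048
  solve Keq expr → x = -0.1586; check Q = 0.1459
Then remove 0.7501 M of M.
Step 2:
                  X         M         A         L
  Initial    0.7567     1.781    0.2482    0.5048
  Change   -0.05479   0.05479   0.05479   0.03652
  Equil      0.7019     1.836     0.303    0.5413
  solve Keq expr → x = 0.01826; check Q = 0.1459
Then change container volume by factor 2 (V_new/V_old).
Step 3:
                  X         M         A         L
  Initial    0.3509     0.918    0.1515    0.2707
  Change    -0.1061    0.1061    0.1061   0.07075
  Equil      0.2448     1.024    0.2576    0.3414
  solve Keq expr → x = 0.03538; check Q = 0.1459

Q₀ = 314.6; Q > K (proceeds reverse)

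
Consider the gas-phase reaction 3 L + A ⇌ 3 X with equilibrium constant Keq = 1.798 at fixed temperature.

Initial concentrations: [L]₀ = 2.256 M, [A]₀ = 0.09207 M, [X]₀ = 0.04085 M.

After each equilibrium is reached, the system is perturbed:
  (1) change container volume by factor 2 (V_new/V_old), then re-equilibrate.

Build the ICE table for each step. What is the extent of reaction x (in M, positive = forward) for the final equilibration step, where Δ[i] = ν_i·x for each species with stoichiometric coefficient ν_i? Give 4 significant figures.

x = -9.3415e-04 M

Q₀ = 6.4482e-05 vs Keq = 1.798 ⇒ Q<K, forward
Step 1:
                   L          A          X
  Initial      2.256    0.09207    0.04085
  Change     -0.2698   -0.08994     0.2698
  Equil        1.986   0.002129     0.3107
  solve Keq expr → x = 0.08994; check Q = 1.798
Then change container volume by factor 2 (V_new/V_old).
Step 2:
                   L          A          X
  Initial     0.9931   0.001064     0.1553
  Change    0.002802 9.3415e-04  -0.002802
  Equil       0.9959   0.001998     0.1525
  solve Keq expr → x = -9.3415e-04; check Q = 1.798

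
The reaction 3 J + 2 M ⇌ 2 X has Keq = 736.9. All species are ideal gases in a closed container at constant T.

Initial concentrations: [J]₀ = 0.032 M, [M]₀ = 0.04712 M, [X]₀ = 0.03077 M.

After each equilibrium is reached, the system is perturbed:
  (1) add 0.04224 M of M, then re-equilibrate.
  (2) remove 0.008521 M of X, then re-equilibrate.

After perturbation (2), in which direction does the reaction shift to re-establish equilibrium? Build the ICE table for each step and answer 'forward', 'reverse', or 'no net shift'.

Direction: forward

Q₀ = 1.3014e+04 vs Keq = 736.9 ⇒ Q>K, reverse
Step 1:
                  J         M         X
  init        0.032   0.04712   0.03077
  Δ         0.01859   0.01239  -0.01239
  eq        0.05059   0.05951   0.01838
  solve Keq expr → x = -0.006195; check Q = 736.9
Then add 0.04224 M of M.
Step 2:
                  J         M         X
  init      0.05059    0.1018   0.01838
  Δ       -0.007566 -0.005044  0.005044
  eq        0.04302   0.09671   0.02342
  solve Keq expr → x = 0.002522; check Q = 736.9
Then remove 0.008521 M of X.
Step 3:
                  J         M         X
  init      0.04302   0.09671    0.0149
  Δ        -0.00536 -0.003573  0.003573
  eq        0.03766   0.09313   0.01848
  solve Keq expr → x = 0.001787; check Q = 736.9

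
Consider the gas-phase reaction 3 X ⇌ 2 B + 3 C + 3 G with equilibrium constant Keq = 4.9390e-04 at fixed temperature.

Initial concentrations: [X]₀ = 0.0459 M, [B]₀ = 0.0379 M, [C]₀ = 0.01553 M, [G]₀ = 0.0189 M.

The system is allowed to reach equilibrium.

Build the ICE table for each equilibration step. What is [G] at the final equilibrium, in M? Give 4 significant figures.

[G]_eq = 0.05831 M

Q₀ = 3.7561e-10 vs Keq = 4.9390e-04 ⇒ Q<K, forward
Step 1:
                   X          B          C          G
  I           0.0459     0.0379    0.01553     0.0189
  C         -0.03941    0.02627    0.03941    0.03941
  E         0.006495    0.06417    0.05494    0.05831
  solve Keq expr → x = 0.01314; check Q = 4.9390e-04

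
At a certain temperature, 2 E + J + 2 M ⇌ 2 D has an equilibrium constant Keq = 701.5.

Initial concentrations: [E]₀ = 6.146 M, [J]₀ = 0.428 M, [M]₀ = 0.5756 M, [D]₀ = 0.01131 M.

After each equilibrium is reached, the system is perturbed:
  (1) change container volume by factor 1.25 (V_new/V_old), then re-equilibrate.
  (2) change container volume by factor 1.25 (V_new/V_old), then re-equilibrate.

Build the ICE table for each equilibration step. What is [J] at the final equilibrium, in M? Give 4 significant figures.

[J]_eq = 0.09592 M

Q₀ = 2.3881e-05 vs Keq = 701.5 ⇒ Q<K, forward
Step 1:
                    E           J           M           D
  Initial       6.146       0.428      0.5756     0.01131
  Change      -0.5654     -0.2827     -0.5654      0.5654
  Equil         5.581      0.1453     0.01023      0.5767
  solve Keq expr → x = 0.2827; check Q = 701.5
Then change container volume by factor 1.25 (V_new/V_old).
Step 2:
                    E           J           M           D
  Initial       4.465      0.1163    0.008188      0.4613
  Change     0.003095    0.001548    0.003095   -0.003095
  Equil         4.468      0.1178     0.01128      0.4582
  solve Keq expr → x = -0.001548; check Q = 701.5
Then change container volume by factor 1.25 (V_new/V_old).
Step 3:
                    E           J           M           D
  Initial       3.574     0.09424    0.009027      0.3666
  Change     0.003352    0.001676    0.003352   -0.003352
  Equil         3.577     0.09592     0.01238      0.3632
  solve Keq expr → x = -0.001676; check Q = 701.5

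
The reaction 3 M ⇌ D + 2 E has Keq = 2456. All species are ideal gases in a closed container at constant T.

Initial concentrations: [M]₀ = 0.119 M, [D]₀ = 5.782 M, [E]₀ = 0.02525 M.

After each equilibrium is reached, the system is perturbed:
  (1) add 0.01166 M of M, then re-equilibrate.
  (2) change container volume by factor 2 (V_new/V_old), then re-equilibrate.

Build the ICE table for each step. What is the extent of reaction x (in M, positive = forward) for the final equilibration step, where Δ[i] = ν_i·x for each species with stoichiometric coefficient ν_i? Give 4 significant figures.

Q₀ = 2.188 vs Keq = 2456 ⇒ Q<K, forward
Step 1:
                  M         D         E
  Initial     0.119     5.782   0.02525
  Change   -0.09281   0.03094   0.06187
  Equil     0.02619     5.813   0.08712
  solve Keq expr → x = 0.03094; check Q = 2456
Then add 0.01166 M of M.
Step 2:
                  M         D         E
  Initial   0.03785     5.813   0.08712
  Change    -0.0103  0.003432  0.006864
  Equil     0.02755     5.816   0.09399
  solve Keq expr → x = 0.003432; check Q = 2456
Then change container volume by factor 2 (V_new/V_old).
Step 3:
                  M         D         E
  Initial   0.01378     2.908   0.04699
  Change          0         0         0
  Equil     0.01378     2.908   0.04699
  solve Keq expr → x = 0; check Q = 2456

x = 0 M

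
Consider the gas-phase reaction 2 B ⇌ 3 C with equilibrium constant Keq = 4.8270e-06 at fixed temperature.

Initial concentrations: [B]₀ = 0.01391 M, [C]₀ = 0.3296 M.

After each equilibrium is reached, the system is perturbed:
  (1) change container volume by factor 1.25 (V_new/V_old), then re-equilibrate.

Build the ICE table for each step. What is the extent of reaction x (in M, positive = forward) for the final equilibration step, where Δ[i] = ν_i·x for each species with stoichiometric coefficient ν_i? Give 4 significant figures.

Q₀ = 185.1 vs Keq = 4.8270e-06 ⇒ Q>K, reverse
Step 1:
                    B           C
  init        0.01391      0.3296
  Δ            0.2155     -0.3233
  eq           0.2294    0.006334
  solve Keq expr → x = -0.1078; check Q = 4.8270e-06
Then change container volume by factor 1.25 (V_new/V_old).
Step 2:
                    B           C
  init         0.1835    0.005067
  Δ       -2.5743e-04  3.8614e-04
  eq           0.1833    0.005453
  solve Keq expr → x = 1.2871e-04; check Q = 4.8270e-06

x = 1.2871e-04 M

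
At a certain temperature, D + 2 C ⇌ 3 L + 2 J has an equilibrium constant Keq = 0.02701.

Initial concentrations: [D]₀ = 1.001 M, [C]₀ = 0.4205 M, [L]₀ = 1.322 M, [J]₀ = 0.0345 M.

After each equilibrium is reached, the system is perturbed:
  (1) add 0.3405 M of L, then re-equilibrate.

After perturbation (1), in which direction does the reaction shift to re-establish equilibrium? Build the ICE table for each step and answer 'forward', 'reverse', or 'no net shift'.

Direction: reverse

Q₀ = 0.01554 vs Keq = 0.02701 ⇒ Q<K, forward
Step 1:
                    D           C           L           J
  init          1.001      0.4205       1.322      0.0345
  Δ         -0.004602   -0.009204     0.01381    0.009204
  eq           0.9964      0.4113       1.336      0.0437
  solve Keq expr → x = 0.004602; check Q = 0.02701
Then add 0.3405 M of L.
Step 2:
                    D           C           L           J
  init         0.9964      0.4113       1.676      0.0437
  Δ          0.005596     0.01119    -0.01679    -0.01119
  eq            1.002      0.4225        1.66     0.03251
  solve Keq expr → x = -0.005596; check Q = 0.02701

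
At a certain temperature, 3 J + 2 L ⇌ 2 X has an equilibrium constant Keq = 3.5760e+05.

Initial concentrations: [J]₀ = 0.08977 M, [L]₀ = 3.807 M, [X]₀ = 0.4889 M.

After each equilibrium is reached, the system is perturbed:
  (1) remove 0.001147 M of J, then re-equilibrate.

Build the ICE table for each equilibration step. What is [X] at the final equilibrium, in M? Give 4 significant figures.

[X]_eq = 0.5454 M

Q₀ = 22.8 vs Keq = 3.5760e+05 ⇒ Q<K, forward
Step 1:
                  J         L         X
  I         0.08977     3.807    0.4889
  C        -0.08587  -0.05725   0.05725
  E          0.0039      3.75    0.5461
  solve Keq expr → x = 0.02862; check Q = 3.5760e+05
Then remove 0.001147 M of J.
Step 2:
                  J         L         X
  I        0.002753      3.75    0.5461
  C        0.001143 7.6190e-04 -7.6190e-04
  E        0.003896     3.751    0.5454
  solve Keq expr → x = -3.8095e-04; check Q = 3.5760e+05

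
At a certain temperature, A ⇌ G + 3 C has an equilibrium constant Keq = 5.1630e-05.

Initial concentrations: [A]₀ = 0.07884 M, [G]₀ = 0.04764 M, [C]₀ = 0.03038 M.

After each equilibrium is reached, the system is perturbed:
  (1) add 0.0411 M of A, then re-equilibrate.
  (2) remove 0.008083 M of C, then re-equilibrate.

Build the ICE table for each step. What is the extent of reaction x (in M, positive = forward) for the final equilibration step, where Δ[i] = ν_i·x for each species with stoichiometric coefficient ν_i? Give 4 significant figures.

Q₀ = 1.6943e-05 vs Keq = 5.1630e-05 ⇒ Q<K, forward
Step 1:
                   A          G          C
  init       0.07884    0.04764    0.03038
  Δ         -0.00393    0.00393    0.01179
  eq         0.07491    0.05157    0.04217
  solve Keq expr → x = 0.00393; check Q = 5.1630e-05
Then add 0.0411 M of A.
Step 2:
                   A          G          C
  init         0.116    0.05157    0.04217
  Δ         -0.00192    0.00192   0.005761
  eq          0.1141    0.05349    0.04793
  solve Keq expr → x = 0.00192; check Q = 5.1630e-05
Then remove 0.008083 M of C.
Step 3:
                   A          G          C
  init        0.1141    0.05349    0.03985
  Δ        -0.002357   0.002357   0.007071
  eq          0.1117    0.05585    0.04692
  solve Keq expr → x = 0.002357; check Q = 5.1630e-05

x = 0.002357 M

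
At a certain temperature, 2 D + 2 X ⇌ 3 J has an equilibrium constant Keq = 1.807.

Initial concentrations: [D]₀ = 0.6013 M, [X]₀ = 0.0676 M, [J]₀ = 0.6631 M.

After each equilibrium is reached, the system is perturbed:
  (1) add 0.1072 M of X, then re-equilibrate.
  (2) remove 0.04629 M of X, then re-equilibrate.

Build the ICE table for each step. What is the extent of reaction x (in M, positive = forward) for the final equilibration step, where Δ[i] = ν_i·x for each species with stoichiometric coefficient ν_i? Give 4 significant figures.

x = -0.007996 M

Q₀ = 176.5 vs Keq = 1.807 ⇒ Q>K, reverse
Step 1:
                  D         X         J
  Initial    0.6013    0.0676    0.6631
  Change     0.1751    0.1751   -0.2627
  Equil      0.7764    0.2427    0.4004
  solve Keq expr → x = -0.08757; check Q = 1.807
Then add 0.1072 M of X.
Step 2:
                  D         X         J
  Initial    0.7764    0.3499    0.4004
  Change   -0.03811  -0.03811   0.05716
  Equil      0.7383    0.3118    0.4575
  solve Keq expr → x = 0.01905; check Q = 1.807
Then remove 0.04629 M of X.
Step 3:
                  D         X         J
  Initial    0.7383    0.2655    0.4575
  Change    0.01599   0.01599  -0.02399
  Equil      0.7543    0.2815    0.4336
  solve Keq expr → x = -0.007996; check Q = 1.807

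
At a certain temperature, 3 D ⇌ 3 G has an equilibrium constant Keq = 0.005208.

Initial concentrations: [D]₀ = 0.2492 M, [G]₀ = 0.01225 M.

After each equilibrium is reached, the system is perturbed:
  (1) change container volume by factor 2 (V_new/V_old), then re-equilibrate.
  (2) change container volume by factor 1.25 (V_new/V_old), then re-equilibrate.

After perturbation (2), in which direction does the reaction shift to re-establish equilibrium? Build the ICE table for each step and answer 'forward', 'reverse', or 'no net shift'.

Q₀ = 1.1879e-04 vs Keq = 0.005208 ⇒ Q<K, forward
Step 1:
                    D           G
  init         0.2492     0.01225
  Δ          -0.02637     0.02637
  eq           0.2228     0.03862
  solve Keq expr → x = 0.008791; check Q = 0.005208
Then change container volume by factor 2 (V_new/V_old).
Step 2:
                    D           G
  init         0.1114     0.01931
  Δ                 0           0
  eq           0.1114     0.01931
  solve Keq expr → x = 0; check Q = 0.005208
Then change container volume by factor 1.25 (V_new/V_old).
Step 3:
                    D           G
  init        0.08913     0.01545
  Δ                 0           0
  eq          0.08913     0.01545
  solve Keq expr → x = 0; check Q = 0.005208

Direction: no net shift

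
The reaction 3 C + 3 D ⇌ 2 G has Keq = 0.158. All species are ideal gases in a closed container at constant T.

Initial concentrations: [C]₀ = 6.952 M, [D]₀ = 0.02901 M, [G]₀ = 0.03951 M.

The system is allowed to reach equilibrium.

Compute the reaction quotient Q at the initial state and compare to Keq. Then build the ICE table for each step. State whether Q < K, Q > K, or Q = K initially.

Q₀ = 0.1903; Q > K (proceeds reverse)

Q₀ = 0.1903 vs Keq = 0.158 ⇒ Q>K, reverse
Step 1:
                   C          D          G
  Initial      6.952    0.02901    0.03951
  Change    0.001372   0.001372 -9.1440e-04
  Equil        6.953    0.03038     0.0386
  solve Keq expr → x = -4.5720e-04; check Q = 0.158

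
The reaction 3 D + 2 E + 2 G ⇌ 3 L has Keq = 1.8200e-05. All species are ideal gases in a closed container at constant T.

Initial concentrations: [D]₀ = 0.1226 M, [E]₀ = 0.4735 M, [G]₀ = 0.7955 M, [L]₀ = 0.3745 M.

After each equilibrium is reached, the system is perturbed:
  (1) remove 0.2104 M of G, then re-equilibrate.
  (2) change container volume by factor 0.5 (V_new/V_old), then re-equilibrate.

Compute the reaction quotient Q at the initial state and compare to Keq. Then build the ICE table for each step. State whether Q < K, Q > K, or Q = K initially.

Q₀ = 200.9 vs Keq = 1.8200e-05 ⇒ Q>K, reverse
Step 1:
                    D           E           G           L
  init         0.1226      0.4735      0.7955      0.3745
  Δ             0.364      0.2427      0.2427      -0.364
  eq           0.4866      0.7162       1.038      0.0105
  solve Keq expr → x = -0.1213; check Q = 1.8200e-05
Then remove 0.2104 M of G.
Step 2:
                    D           E           G           L
  init         0.4866      0.7162      0.8278      0.0105
  Δ          0.001431  9.5371e-04  9.5371e-04   -0.001431
  eq            0.488      0.7171      0.8287    0.009074
  solve Keq expr → x = -4.7685e-04; check Q = 1.8200e-05
Then change container volume by factor 0.5 (V_new/V_old).
Step 3:
                    D           E           G           L
  init         0.9761       1.434       1.657     0.01815
  Δ          -0.02572    -0.01714    -0.01714     0.02572
  eq           0.9503       1.417        1.64     0.04386
  solve Keq expr → x = 0.008572; check Q = 1.8200e-05

Q₀ = 200.9; Q > K (proceeds reverse)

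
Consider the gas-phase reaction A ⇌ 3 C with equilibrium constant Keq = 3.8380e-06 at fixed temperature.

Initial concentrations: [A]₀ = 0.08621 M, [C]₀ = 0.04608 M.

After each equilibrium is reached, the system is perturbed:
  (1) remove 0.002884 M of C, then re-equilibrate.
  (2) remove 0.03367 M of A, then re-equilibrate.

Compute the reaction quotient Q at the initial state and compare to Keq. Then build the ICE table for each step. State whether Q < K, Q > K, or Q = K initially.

Q₀ = 0.001135 vs Keq = 3.8380e-06 ⇒ Q>K, reverse
Step 1:
                  A         C
  I         0.08621   0.04608
  C         0.01294  -0.03883
  E         0.09915  0.007247
  solve Keq expr → x = -0.01294; check Q = 3.8380e-06
Then remove 0.002884 M of C.
Step 2:
                  A         C
  I         0.09915  0.004363
  C       -9.5356e-04  0.002861
  E          0.0982  0.007223
  solve Keq expr → x = 9.5356e-04; check Q = 3.8380e-06
Then remove 0.03367 M of A.
Step 3:
                  A         C
  I         0.06453  0.007223
  C       3.1111e-04 -9.3333e-04
  E         0.06484   0.00629
  solve Keq expr → x = -3.1111e-04; check Q = 3.8380e-06

Q₀ = 0.001135; Q > K (proceeds reverse)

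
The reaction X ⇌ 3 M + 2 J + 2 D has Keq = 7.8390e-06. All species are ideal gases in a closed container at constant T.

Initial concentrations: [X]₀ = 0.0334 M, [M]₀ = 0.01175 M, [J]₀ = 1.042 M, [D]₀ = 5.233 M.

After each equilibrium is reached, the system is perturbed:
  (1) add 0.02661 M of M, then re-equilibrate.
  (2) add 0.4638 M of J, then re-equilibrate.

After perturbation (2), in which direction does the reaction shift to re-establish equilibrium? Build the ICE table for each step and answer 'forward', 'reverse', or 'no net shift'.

Direction: reverse

Q₀ = 0.001444 vs Keq = 7.8390e-06 ⇒ Q>K, reverse
Step 1:
                    X           M           J           D
  I            0.0334     0.01175       1.042       5.233
  C          0.003203    -0.00961   -0.006407   -0.006407
  E            0.0366     0.00214       1.036       5.227
  solve Keq expr → x = -0.003203; check Q = 7.8390e-06
Then add 0.02661 M of M.
Step 2:
                    X           M           J           D
  I            0.0366     0.02875       1.036       5.227
  C          0.008806    -0.02642    -0.01761    -0.01761
  E           0.04541    0.002331       1.018       5.209
  solve Keq expr → x = -0.008806; check Q = 7.8390e-06
Then add 0.4638 M of J.
Step 3:
                    X           M           J           D
  I           0.04541    0.002331       1.482       5.209
  C        1.7114e-04 -5.1341e-04 -3.4227e-04 -3.4227e-04
  E           0.04558    0.001817       1.481       5.209
  solve Keq expr → x = -1.7114e-04; check Q = 7.8390e-06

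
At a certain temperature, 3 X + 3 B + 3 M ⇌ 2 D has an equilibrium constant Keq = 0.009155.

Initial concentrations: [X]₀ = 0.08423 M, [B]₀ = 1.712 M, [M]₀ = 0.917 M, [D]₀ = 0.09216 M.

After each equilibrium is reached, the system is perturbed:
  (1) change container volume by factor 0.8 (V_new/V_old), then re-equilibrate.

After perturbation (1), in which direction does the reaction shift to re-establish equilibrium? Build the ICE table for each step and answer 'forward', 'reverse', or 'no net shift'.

Q₀ = 3.673 vs Keq = 0.009155 ⇒ Q>K, reverse
Step 1:
                   X          B          M          D
  Initial    0.08423      1.712      0.917    0.09216
  Change      0.1076     0.1076     0.1076    -0.0717
  Equil       0.1918       1.82      1.025    0.02046
  solve Keq expr → x = -0.03585; check Q = 0.009155
Then change container volume by factor 0.8 (V_new/V_old).
Step 2:
                   X          B          M          D
  Initial     0.2397      2.274      1.281    0.02557
  Change    -0.02778   -0.02778   -0.02778    0.01852
  Equil       0.2119      2.247      1.253    0.04409
  solve Keq expr → x = 0.009261; check Q = 0.009155

Direction: forward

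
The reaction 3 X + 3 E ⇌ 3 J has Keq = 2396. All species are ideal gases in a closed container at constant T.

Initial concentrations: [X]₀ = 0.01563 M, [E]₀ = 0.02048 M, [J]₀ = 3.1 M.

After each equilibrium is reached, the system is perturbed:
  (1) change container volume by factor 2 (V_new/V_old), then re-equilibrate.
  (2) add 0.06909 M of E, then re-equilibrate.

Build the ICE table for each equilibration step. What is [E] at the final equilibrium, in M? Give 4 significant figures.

Q₀ = 9.0828e+11 vs Keq = 2396 ⇒ Q>K, reverse
Step 1:
                    X           E           J
  I           0.01563     0.02048         3.1
  C            0.4287      0.4287     -0.4287
  E            0.4444      0.4492       2.671
  solve Keq expr → x = -0.1429; check Q = 2396
Then change container volume by factor 2 (V_new/V_old).
Step 2:
                    X           E           J
  I            0.2222      0.2246       1.336
  C           0.08261     0.08261    -0.08261
  E            0.3048      0.3072       1.253
  solve Keq expr → x = -0.02754; check Q = 2396
Then add 0.06909 M of E.
Step 3:
                    X           E           J
  I            0.3048      0.3763       1.253
  C          -0.02897    -0.02897     0.02897
  E            0.2758      0.3473       1.282
  solve Keq expr → x = 0.009657; check Q = 2396

[E]_eq = 0.3473 M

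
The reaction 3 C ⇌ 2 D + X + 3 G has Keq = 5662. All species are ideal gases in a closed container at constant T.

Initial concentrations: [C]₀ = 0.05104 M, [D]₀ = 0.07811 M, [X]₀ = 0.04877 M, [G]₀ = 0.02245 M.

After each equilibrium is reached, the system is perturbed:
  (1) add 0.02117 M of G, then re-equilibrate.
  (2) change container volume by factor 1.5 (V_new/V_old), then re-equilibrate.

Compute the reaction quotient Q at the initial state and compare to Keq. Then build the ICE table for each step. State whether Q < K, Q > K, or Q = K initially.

Q₀ = 2.5321e-05; Q < K (proceeds forward)

Q₀ = 2.5321e-05 vs Keq = 5662 ⇒ Q<K, forward
Step 1:
                   C          D          X          G
  init       0.05104    0.07811    0.04877    0.02245
  Δ         -0.05066    0.03377    0.01689    0.05066
  eq      3.8420e-04     0.1119    0.06566    0.07311
  solve Keq expr → x = 0.01689; check Q = 5662
Then add 0.02117 M of G.
Step 2:
                   C          D          X          G
  init    3.8420e-04     0.1119    0.06566    0.09428
  Δ       1.1037e-04 -7.3578e-05 -3.6789e-05 -1.1037e-04
  eq      4.9456e-04     0.1118    0.06562    0.09417
  solve Keq expr → x = -3.6789e-05; check Q = 5662
Then change container volume by factor 1.5 (V_new/V_old).
Step 3:
                   C          D          X          G
  init    3.2971e-04    0.07454    0.04375    0.06278
  Δ       -1.0932e-04 7.2877e-05 3.6439e-05 1.0932e-04
  eq      2.2039e-04    0.07461    0.04378    0.06289
  solve Keq expr → x = 3.6439e-05; check Q = 5662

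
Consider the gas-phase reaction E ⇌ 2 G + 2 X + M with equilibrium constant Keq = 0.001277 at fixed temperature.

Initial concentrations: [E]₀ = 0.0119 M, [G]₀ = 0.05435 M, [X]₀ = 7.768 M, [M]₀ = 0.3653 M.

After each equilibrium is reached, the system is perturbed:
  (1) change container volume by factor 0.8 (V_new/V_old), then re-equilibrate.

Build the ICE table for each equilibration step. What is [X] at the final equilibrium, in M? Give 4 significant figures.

[X]_eq = 9.643 M

Q₀ = 5.472 vs Keq = 0.001277 ⇒ Q>K, reverse
Step 1:
                    E           G           X           M
  init         0.0119     0.05435       7.768      0.3653
  Δ            0.0264    -0.05279    -0.05279     -0.0264
  eq           0.0383    0.001557       7.715      0.3389
  solve Keq expr → x = -0.0264; check Q = 0.001277
Then change container volume by factor 0.8 (V_new/V_old).
Step 2:
                    E           G           X           M
  init        0.04787    0.001946       9.644      0.4236
  Δ        3.4777e-04 -6.9553e-04 -6.9553e-04 -3.4777e-04
  eq          0.04822    0.001251       9.643      0.4233
  solve Keq expr → x = -3.4777e-04; check Q = 0.001277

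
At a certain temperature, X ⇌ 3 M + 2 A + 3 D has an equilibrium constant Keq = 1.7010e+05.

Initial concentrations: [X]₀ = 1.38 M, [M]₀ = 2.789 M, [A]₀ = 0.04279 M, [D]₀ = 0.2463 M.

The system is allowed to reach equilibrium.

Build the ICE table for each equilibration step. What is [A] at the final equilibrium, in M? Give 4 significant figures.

[A]_eq = 2.23 M

Q₀ = 4.3008e-04 vs Keq = 1.7010e+05 ⇒ Q<K, forward
Step 1:
                    X           M           A           D
  I              1.38       2.789     0.04279      0.2463
  C            -1.093        3.28       2.187        3.28
  E            0.2866       6.069        2.23       3.527
  solve Keq expr → x = 1.093; check Q = 1.7010e+05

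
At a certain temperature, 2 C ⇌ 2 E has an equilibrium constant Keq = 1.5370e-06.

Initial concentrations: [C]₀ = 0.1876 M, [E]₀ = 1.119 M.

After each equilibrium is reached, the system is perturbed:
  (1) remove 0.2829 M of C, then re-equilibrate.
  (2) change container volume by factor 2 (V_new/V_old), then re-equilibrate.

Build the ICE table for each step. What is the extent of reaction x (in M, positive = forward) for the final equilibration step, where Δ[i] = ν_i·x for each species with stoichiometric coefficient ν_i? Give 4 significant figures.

Q₀ = 35.58 vs Keq = 1.5370e-06 ⇒ Q>K, reverse
Step 1:
                    C           E
  Initial      0.1876       1.119
  Change        1.117      -1.117
  Equil         1.305    0.001618
  solve Keq expr → x = -0.5587; check Q = 1.5370e-06
Then remove 0.2829 M of C.
Step 2:
                    C           E
  Initial       1.022    0.001618
  Change   3.5029e-04 -3.5029e-04
  Equil         1.022    0.001268
  solve Keq expr → x = -1.7515e-04; check Q = 1.5370e-06
Then change container volume by factor 2 (V_new/V_old).
Step 3:
                    C           E
  Initial      0.5112  6.3378e-04
  Change            0           0
  Equil        0.5112  6.3378e-04
  solve Keq expr → x = 0; check Q = 1.5370e-06

x = 0 M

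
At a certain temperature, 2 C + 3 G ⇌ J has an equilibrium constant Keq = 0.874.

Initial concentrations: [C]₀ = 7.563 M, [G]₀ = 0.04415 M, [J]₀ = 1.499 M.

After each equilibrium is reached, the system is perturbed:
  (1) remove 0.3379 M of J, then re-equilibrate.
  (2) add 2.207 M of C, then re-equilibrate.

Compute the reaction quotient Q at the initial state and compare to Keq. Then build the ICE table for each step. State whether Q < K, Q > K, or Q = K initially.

Q₀ = 304.5 vs Keq = 0.874 ⇒ Q>K, reverse
Step 1:
                    C           G           J
  Initial       7.563     0.04415       1.499
  Change       0.1707       0.256    -0.08534
  Equil         7.734      0.3002       1.414
  solve Keq expr → x = -0.08534; check Q = 0.874
Then remove 0.3379 M of J.
Step 2:
                    C           G           J
  Initial       7.734      0.3002       1.076
  Change     -0.01668    -0.02502     0.00834
  Equil         7.717      0.2751       1.084
  solve Keq expr → x = 0.00834; check Q = 0.874
Then add 2.207 M of C.
Step 3:
                    C           G           J
  Initial       9.924      0.2751       1.084
  Change     -0.02738    -0.04107     0.01369
  Equil         9.897      0.2341       1.098
  solve Keq expr → x = 0.01369; check Q = 0.874

Q₀ = 304.5; Q > K (proceeds reverse)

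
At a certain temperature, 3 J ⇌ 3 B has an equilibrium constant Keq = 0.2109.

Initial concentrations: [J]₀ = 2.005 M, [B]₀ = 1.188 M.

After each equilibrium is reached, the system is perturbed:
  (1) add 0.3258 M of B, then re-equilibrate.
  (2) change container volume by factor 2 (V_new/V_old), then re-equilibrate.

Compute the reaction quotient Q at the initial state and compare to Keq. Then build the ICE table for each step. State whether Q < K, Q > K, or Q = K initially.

Q₀ = 0.208; Q < K (proceeds forward)

Q₀ = 0.208 vs Keq = 0.2109 ⇒ Q<K, forward
Step 1:
                    J           B
  Initial       2.005       1.188
  Change     -0.00342     0.00342
  Equil         2.002       1.191
  solve Keq expr → x = 0.00114; check Q = 0.2109
Then add 0.3258 M of B.
Step 2:
                    J           B
  Initial       2.002       1.517
  Change       0.2042     -0.2042
  Equil         2.206       1.313
  solve Keq expr → x = -0.06808; check Q = 0.2109
Then change container volume by factor 2 (V_new/V_old).
Step 3:
                    J           B
  Initial       1.103      0.6565
  Change            0           0
  Equil         1.103      0.6565
  solve Keq expr → x = 0; check Q = 0.2109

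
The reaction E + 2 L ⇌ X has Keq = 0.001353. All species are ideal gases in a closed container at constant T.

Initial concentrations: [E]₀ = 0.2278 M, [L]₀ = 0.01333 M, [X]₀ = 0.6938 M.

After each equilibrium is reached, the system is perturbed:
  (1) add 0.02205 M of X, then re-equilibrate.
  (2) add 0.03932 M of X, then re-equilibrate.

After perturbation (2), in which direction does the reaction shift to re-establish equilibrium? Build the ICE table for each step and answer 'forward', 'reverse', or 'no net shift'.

Q₀ = 1.7140e+04 vs Keq = 0.001353 ⇒ Q>K, reverse
Step 1:
                   E          L          X
  Initial     0.2278    0.01333     0.6938
  Change      0.6914      1.383    -0.6914
  Equil       0.9192      1.396   0.002424
  solve Keq expr → x = -0.6914; check Q = 0.001353
Then add 0.02205 M of X.
Step 2:
                   E          L          X
  Initial     0.9192      1.396    0.02447
  Change     0.02183    0.04367   -0.02183
  Equil        0.941       1.44   0.002639
  solve Keq expr → x = -0.02183; check Q = 0.001353
Then add 0.03932 M of X.
Step 3:
                   E          L          X
  Initial      0.941       1.44    0.04196
  Change     0.03891    0.07781   -0.03891
  Equil       0.9799      1.518   0.003053
  solve Keq expr → x = -0.03891; check Q = 0.001353

Direction: reverse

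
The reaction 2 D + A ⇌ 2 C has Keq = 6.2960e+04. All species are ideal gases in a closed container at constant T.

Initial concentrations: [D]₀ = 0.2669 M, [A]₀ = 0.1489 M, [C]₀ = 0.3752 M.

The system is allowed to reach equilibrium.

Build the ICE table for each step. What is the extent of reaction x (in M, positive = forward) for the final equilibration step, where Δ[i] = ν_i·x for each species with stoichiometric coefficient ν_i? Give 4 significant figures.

x = 0.1253 M

Q₀ = 13.27 vs Keq = 6.2960e+04 ⇒ Q<K, forward
Step 1:
                   D          A          C
  I           0.2669     0.1489     0.3752
  C          -0.2507    -0.1253     0.2507
  E          0.01625    0.02357     0.6259
  solve Keq expr → x = 0.1253; check Q = 6.2960e+04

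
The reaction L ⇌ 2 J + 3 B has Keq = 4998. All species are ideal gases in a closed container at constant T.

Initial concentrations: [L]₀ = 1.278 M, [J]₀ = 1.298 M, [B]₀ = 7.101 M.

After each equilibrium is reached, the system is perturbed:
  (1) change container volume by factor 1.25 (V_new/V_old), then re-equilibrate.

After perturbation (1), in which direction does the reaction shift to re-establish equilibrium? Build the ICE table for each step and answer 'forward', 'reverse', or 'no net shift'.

Q₀ = 472 vs Keq = 4998 ⇒ Q<K, forward
Step 1:
                   L          J          B
  I            1.278      1.298      7.101
  C          -0.5359      1.072      1.608
  E           0.7421       2.37      8.709
  solve Keq expr → x = 0.5359; check Q = 4998
Then change container volume by factor 1.25 (V_new/V_old).
Step 2:
                   L          J          B
  I           0.5937      1.896      6.967
  C          -0.1725      0.345     0.5175
  E           0.4212      2.241      7.484
  solve Keq expr → x = 0.1725; check Q = 4998

Direction: forward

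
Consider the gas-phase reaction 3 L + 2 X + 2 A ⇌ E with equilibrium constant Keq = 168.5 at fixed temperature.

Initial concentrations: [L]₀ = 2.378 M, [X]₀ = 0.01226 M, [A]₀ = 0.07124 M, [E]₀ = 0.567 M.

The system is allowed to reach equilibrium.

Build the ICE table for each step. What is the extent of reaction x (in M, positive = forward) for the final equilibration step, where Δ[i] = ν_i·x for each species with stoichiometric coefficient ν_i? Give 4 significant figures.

x = -0.0404 M

Q₀ = 5.5274e+04 vs Keq = 168.5 ⇒ Q>K, reverse
Step 1:
                    L           X           A           E
  Initial       2.378     0.01226     0.07124       0.567
  Change       0.1212      0.0808      0.0808     -0.0404
  Equil         2.499     0.09306       0.152      0.5266
  solve Keq expr → x = -0.0404; check Q = 168.5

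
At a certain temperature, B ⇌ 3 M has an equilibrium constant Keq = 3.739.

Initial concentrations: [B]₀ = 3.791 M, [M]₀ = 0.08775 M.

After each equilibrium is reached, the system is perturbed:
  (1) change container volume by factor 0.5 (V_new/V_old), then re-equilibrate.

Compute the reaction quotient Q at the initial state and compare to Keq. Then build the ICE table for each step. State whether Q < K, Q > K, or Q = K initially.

Q₀ = 1.7823e-04 vs Keq = 3.739 ⇒ Q<K, forward
Step 1:
                  B         M
  init        3.791   0.08775
  Δ         -0.7226     2.168
  eq          3.068     2.255
  solve Keq expr → x = 0.7226; check Q = 3.739
Then change container volume by factor 0.5 (V_new/V_old).
Step 2:
                  B         M
  init        6.137     4.511
  Δ          0.5299     -1.59
  eq          6.667     2.921
  solve Keq expr → x = -0.5299; check Q = 3.739

Q₀ = 1.7823e-04; Q < K (proceeds forward)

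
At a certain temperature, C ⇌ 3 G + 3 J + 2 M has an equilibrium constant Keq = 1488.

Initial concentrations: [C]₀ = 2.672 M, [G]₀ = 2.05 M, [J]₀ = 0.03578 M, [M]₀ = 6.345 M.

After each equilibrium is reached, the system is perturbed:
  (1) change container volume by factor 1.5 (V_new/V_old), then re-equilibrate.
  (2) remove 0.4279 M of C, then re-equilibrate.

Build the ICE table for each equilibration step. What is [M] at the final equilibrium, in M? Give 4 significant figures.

Q₀ = 0.005946 vs Keq = 1488 ⇒ Q<K, forward
Step 1:
                  C         G         J         M
  init        2.672      2.05   0.03578     6.345
  Δ          -0.402     1.206     1.206     0.804
  eq           2.27     3.256     1.242     7.149
  solve Keq expr → x = 0.402; check Q = 1488
Then change container volume by factor 1.5 (V_new/V_old).
Step 2:
                  C         G         J         M
  init        1.513     2.171    0.8278     4.766
  Δ         -0.2153    0.6459    0.6459    0.4306
  eq          1.298     2.817     1.474     5.197
  solve Keq expr → x = 0.2153; check Q = 1488
Then remove 0.4279 M of C.
Step 3:
                  C         G         J         M
  init       0.8701     2.817     1.474     5.197
  Δ          0.0348   -0.1044   -0.1044  -0.06961
  eq         0.9049     2.712     1.369     5.127
  solve Keq expr → x = -0.0348; check Q = 1488

[M]_eq = 5.127 M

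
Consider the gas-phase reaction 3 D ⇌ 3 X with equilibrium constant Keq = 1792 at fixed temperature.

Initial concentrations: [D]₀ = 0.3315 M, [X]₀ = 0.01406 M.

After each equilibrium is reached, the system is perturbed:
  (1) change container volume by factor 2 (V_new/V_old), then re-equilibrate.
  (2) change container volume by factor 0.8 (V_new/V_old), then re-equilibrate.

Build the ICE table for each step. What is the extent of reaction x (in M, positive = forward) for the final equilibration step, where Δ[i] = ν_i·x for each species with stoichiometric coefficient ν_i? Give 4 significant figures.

Q₀ = 7.6297e-05 vs Keq = 1792 ⇒ Q<K, forward
Step 1:
                    D           X
  Initial      0.3315     0.01406
  Change      -0.3052      0.3052
  Equil       0.02629      0.3193
  solve Keq expr → x = 0.1017; check Q = 1792
Then change container volume by factor 2 (V_new/V_old).
Step 2:
                    D           X
  Initial     0.01314      0.1596
  Change            0           0
  Equil       0.01314      0.1596
  solve Keq expr → x = 0; check Q = 1792
Then change container volume by factor 0.8 (V_new/V_old).
Step 3:
                    D           X
  Initial     0.01643      0.1995
  Change            0           0
  Equil       0.01643      0.1995
  solve Keq expr → x = 0; check Q = 1792

x = 0 M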